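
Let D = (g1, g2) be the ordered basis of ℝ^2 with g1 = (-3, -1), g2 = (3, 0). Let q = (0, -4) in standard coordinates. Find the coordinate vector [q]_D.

Write q = c_1 g1 + c_2 g2 and solve for the c_i.
System: -3c_1 + 3c_2 = 0, -c_1 + 0c_2 = -4; solving gives c_1 = 4, c_2 = 4.
Check: 4g1 + 4g2 = (0, -4).

(4, 4)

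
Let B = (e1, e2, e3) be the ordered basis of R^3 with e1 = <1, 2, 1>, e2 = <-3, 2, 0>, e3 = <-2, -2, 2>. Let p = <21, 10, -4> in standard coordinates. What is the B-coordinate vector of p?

[p]_B is the unique c with M c = p, where M has columns e1, ..., e3.
Row-reducing the augmented matrix [M | p] gives c = (4, -3, -4).
Check: 4e1 - 3e2 - 4e3 = <21, 10, -4>.

<4, -3, -4>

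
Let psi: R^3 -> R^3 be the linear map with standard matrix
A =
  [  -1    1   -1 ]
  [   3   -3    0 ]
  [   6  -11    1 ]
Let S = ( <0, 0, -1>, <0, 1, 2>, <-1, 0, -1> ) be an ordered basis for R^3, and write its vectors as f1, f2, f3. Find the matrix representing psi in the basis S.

[[2, 2, 3], [0, -3, -3], [-1, 1, -2]]

With P the matrix whose columns are f1, ..., f3, [psi]_S = P^(-1) A P.
Column by column: psi(f1) = A f1 = <1, 0, -1>; its S-coordinates <2, 0, -1> give column 1.
Continuing for each basis vector yields [psi]_S = [[2, 2, 3], [0, -3, -3], [-1, 1, -2]].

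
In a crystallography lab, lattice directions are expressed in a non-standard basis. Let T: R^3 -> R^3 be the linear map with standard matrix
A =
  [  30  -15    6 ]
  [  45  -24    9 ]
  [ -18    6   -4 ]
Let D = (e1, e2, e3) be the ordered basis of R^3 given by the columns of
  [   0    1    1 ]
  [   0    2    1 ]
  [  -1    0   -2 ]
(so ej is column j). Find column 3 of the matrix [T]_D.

Compute T(e3) = A e3 = <3, 3, -4> in standard coordinates.
Then write this in D-coordinates: solve for y in y_1 e1 + ... + y_3 e3 = <3, 3, -4>.
This gives y = <-2, 0, 3>, which is column 3 of [T]_D.

<-2, 0, 3>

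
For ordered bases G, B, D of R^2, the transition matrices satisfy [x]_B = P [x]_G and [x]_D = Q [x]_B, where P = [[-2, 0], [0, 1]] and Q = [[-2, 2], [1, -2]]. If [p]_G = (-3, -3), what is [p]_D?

Apply P to get B-coordinates (6, -3), then Q to get D-coordinates.
The result is [p]_D = (-18, 12).

(-18, 12)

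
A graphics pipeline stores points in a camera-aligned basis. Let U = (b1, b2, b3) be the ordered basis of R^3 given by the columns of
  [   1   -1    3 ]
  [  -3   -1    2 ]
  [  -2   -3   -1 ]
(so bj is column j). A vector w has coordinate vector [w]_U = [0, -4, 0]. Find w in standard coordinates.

[4, 4, 12]

w = M [w]_U, where M has columns b1, ..., b3.
Carrying out the matrix-vector product, w = [4, 4, 12].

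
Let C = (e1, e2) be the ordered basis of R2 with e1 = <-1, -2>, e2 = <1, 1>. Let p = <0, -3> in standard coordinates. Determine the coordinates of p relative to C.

Write p = c_1 e1 + c_2 e2 and solve for the c_i.
System: -c_1 + c_2 = 0, -2c_1 + c_2 = -3; solving gives c_1 = 3, c_2 = 3.
Check: 3e1 + 3e2 = <0, -3>.

<3, 3>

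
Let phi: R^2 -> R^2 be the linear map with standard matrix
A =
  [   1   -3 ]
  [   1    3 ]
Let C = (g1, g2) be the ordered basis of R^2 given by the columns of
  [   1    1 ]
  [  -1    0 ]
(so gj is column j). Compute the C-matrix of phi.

Let P have columns g1, g2. Then [phi]_C = P^(-1) A P.
Here det P = 1, so P^(-1) is integer; computing A P first and then P^(-1)(A P) gives [[2, -1], [2, 2]].

[[2, -1], [2, 2]]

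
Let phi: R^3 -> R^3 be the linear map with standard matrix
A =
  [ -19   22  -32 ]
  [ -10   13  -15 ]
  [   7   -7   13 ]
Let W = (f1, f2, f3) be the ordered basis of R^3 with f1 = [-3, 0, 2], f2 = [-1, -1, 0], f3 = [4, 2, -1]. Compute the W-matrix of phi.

Let P have columns f1, ..., f3. Then [phi]_W = P^(-1) A P.
Here det P = 1, so P^(-1) is integer; computing A P first and then P^(-1)(A P) gives [[3, 0, 1], [2, 3, 1], [1, 0, 1]].

[[3, 0, 1], [2, 3, 1], [1, 0, 1]]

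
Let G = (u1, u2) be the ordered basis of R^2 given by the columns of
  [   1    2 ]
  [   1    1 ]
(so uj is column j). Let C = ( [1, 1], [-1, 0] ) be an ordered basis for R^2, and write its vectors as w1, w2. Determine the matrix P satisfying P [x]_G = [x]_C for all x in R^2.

Let M have columns uj and N have columns wj. Then for every x, N [x]_C = x = M [x]_G, so P = N^(-1) M.
Since det N = 1, N^(-1) has integer entries; multiplying gives P = [[1, 1], [0, -1]].

[[1, 1], [0, -1]]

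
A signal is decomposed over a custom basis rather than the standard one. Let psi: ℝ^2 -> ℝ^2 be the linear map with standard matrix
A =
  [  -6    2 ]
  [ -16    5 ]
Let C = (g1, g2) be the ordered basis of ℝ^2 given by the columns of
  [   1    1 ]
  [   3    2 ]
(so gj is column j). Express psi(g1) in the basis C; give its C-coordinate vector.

[-1, 1]

Column 1 of [psi]_C is the C-coordinate vector of psi(g1).
In standard coordinates psi(g1) = A g1 = [0, -1].
Converting to C: [0, -1] = -g1 + g2, so the coordinate vector is [-1, 1].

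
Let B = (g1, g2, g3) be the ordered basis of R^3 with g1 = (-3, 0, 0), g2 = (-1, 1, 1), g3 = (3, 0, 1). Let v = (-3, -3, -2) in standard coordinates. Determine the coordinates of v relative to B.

[v]_B is the unique c with M c = v, where M has columns g1, ..., g3.
Solving this 3x3 system gives c = (3, -3, 1).
Check: 3g1 - 3g2 + g3 = (-3, -3, -2).

(3, -3, 1)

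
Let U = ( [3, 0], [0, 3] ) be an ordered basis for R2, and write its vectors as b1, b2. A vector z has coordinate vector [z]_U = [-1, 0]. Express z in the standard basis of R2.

[-3, 0]

By definition z = -b1 + 0·b2.
Summing componentwise gives [-3, 0].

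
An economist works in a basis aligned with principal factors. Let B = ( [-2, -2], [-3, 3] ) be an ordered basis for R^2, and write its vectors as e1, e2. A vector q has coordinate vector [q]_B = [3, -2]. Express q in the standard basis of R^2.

The coordinates say q = 3e1 - 2e2; adding the scaled basis vectors gives [0, -12].

[0, -12]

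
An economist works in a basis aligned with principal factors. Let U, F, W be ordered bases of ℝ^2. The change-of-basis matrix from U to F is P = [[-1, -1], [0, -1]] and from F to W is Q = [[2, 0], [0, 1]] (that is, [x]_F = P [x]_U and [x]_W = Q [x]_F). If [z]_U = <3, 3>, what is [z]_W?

Apply P to get F-coordinates <-6, -3>, then Q to get W-coordinates.
The result is [z]_W = <-12, -3>.

<-12, -3>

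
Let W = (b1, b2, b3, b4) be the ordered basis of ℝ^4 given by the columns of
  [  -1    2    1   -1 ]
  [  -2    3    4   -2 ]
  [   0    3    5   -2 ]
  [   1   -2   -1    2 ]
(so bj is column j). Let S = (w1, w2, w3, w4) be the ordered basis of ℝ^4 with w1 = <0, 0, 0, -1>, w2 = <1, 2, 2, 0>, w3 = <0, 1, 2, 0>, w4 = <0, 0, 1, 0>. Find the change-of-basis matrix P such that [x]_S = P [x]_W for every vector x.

[[-1, 2, 1, -2], [-1, 2, 1, -1], [0, -1, 2, 0], [2, 1, -1, 0]]

Column j of P is [bj]_S, since P maps W-coordinates to S-coordinates.
Expressing b1 in S: b1 = -w1 - w2 + 0·w3 + 2w4, so column 1 of P is <-1, -1, 0, 2>.
Doing the same for each bj gives P = [[-1, 2, 1, -2], [-1, 2, 1, -1], [0, -1, 2, 0], [2, 1, -1, 0]].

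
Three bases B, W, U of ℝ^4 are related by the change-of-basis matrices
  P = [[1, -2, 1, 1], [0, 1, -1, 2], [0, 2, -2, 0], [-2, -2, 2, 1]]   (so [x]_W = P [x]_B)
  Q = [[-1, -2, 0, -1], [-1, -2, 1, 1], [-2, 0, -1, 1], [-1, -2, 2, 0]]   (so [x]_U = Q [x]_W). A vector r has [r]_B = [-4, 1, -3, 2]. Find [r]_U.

Apply P to get W-coordinates [-7, 8, 8, 2], then Q to get U-coordinates.
The result is [r]_U = [-11, 1, 8, 7].

[-11, 1, 8, 7]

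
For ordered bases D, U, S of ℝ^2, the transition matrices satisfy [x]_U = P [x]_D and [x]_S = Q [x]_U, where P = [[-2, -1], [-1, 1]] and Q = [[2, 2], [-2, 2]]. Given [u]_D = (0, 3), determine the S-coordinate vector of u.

Apply P to get U-coordinates (-3, 3), then Q to get S-coordinates.
The result is [u]_S = (0, 12).

(0, 12)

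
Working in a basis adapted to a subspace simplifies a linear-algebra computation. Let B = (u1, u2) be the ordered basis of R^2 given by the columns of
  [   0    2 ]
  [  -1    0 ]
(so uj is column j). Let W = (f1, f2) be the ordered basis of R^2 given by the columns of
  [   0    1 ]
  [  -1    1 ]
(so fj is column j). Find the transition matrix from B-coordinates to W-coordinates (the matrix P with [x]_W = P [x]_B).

[[1, 2], [0, 2]]

Let M have columns uj and N have columns fj. Then for every x, N [x]_W = x = M [x]_B, so P = N^(-1) M.
Since det N = 1, N^(-1) has integer entries; multiplying gives P = [[1, 2], [0, 2]].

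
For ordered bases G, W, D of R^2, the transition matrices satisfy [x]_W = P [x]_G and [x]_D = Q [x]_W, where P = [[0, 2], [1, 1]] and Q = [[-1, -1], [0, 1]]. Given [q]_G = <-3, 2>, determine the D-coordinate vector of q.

Composing the changes, [q]_D = Q P [q]_G.
Q P = [[-1, -3], [1, 1]]; applying this to <-3, 2> gives <-3, -1>.

<-3, -1>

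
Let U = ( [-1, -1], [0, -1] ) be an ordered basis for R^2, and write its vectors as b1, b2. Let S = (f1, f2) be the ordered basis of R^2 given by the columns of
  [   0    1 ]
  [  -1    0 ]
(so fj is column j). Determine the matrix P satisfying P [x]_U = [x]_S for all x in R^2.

[[1, 1], [-1, 0]]

Column j of P is [bj]_S, since P maps U-coordinates to S-coordinates.
Expressing b1 in S: b1 = f1 - f2, so column 1 of P is [1, -1].
Doing the same for each bj gives P = [[1, 1], [-1, 0]].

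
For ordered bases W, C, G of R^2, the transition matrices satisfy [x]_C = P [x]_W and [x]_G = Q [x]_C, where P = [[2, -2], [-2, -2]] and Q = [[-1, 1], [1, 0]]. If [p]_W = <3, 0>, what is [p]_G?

Composing the changes, [p]_G = Q P [p]_W.
Q P = [[-4, 0], [2, -2]]; applying this to <3, 0> gives <-12, 6>.

<-12, 6>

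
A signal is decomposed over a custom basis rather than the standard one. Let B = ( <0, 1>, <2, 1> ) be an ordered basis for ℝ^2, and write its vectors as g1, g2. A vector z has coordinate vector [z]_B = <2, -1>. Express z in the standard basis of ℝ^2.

The coordinates say z = 2g1 - g2; adding the scaled basis vectors gives <-2, 1>.

<-2, 1>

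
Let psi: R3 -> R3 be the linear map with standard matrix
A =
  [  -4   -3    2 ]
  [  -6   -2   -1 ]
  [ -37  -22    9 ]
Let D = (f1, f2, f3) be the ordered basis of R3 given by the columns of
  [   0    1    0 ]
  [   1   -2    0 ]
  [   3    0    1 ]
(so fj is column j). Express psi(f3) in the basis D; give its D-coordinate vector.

Column 3 of [psi]_D is the D-coordinate vector of psi(f3).
In standard coordinates psi(f3) = A f3 = <2, -1, 9>.
Converting to D: <2, -1, 9> = 3f1 + 2f2 + 0·f3, so the coordinate vector is <3, 2, 0>.

<3, 2, 0>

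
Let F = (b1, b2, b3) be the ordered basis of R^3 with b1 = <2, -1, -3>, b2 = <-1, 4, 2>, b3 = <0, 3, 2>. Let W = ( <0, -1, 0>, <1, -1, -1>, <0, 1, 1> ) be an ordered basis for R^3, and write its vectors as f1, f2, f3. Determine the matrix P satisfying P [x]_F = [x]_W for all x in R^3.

[[-2, -2, -1], [2, -1, 0], [-1, 1, 2]]

Let M have columns bj and N have columns fj. Then for every x, N [x]_W = x = M [x]_F, so P = N^(-1) M.
Since det N = 1, N^(-1) has integer entries; multiplying gives P = [[-2, -2, -1], [2, -1, 0], [-1, 1, 2]].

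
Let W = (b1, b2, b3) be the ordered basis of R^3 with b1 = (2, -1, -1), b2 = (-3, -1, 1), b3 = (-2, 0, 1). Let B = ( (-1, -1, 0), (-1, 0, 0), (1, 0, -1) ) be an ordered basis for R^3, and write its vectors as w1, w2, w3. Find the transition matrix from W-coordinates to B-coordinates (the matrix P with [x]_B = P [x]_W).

[[1, 1, 0], [-2, 1, 1], [1, -1, -1]]

Let M have columns bj and N have columns wj. Then for every x, N [x]_B = x = M [x]_W, so P = N^(-1) M.
Since det N = 1, N^(-1) has integer entries; multiplying gives P = [[1, 1, 0], [-2, 1, 1], [1, -1, -1]].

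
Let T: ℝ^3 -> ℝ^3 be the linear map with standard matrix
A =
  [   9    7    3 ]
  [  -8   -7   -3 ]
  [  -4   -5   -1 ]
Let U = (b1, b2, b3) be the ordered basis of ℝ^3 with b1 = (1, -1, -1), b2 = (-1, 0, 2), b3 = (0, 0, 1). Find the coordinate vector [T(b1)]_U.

(-2, -1, 2)

Column 1 of [T]_U is the U-coordinate vector of T(b1).
In standard coordinates T(b1) = A b1 = (-1, 2, 2).
Converting to U: (-1, 2, 2) = -2b1 - b2 + 2b3, so the coordinate vector is (-2, -1, 2).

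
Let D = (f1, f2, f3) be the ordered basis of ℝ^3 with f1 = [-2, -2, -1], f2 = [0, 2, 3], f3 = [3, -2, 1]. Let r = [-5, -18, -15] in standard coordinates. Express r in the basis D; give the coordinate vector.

Write r = c_1 f1 + ... + c_3 f3 and solve for the c_i.
Solving this 3x3 system gives c = (4, -4, 1).
Check: 4f1 - 4f2 + f3 = [-5, -18, -15].

[4, -4, 1]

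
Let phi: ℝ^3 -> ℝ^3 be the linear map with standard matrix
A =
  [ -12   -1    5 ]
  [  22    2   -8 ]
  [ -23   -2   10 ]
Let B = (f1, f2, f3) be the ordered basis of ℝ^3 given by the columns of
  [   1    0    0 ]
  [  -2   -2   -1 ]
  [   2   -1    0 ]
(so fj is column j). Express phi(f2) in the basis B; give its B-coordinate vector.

Column 2 of [phi]_B is the B-coordinate vector of phi(f2).
In standard coordinates phi(f2) = A f2 = (-3, 4, -6).
Converting to B: (-3, 4, -6) = -3f1 + 0·f2 + 2f3, so the coordinate vector is (-3, 0, 2).

(-3, 0, 2)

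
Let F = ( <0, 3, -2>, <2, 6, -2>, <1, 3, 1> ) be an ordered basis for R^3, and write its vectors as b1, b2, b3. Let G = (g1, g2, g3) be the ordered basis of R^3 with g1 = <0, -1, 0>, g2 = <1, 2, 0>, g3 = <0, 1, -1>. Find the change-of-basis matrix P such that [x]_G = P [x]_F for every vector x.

[[-1, 0, -2], [0, 2, 1], [2, 2, -1]]

Take x = bj: its F-coordinates are the j-th standard unit vector, so P e_j — column j of P — equals [bj]_G.
b1 = -g1 + 0·g2 + 2g3, giving column 1 = <-1, 0, 2>; repeating for each j gives P = [[-1, 0, -2], [0, 2, 1], [2, 2, -1]].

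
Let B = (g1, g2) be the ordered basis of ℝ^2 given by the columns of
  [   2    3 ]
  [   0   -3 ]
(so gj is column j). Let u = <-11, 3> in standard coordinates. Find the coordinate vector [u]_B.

<-4, -1>

Write u = c_1 g1 + c_2 g2 and solve for the c_i.
System: 2c_1 + 3c_2 = -11, 0c_1 - 3c_2 = 3; solving gives c_1 = -4, c_2 = -1.
Check: -4g1 - g2 = <-11, 3>.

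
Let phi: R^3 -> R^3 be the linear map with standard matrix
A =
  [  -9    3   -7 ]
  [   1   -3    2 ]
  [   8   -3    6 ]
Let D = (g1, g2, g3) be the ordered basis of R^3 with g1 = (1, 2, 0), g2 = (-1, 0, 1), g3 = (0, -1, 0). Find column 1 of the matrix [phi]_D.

(-1, 2, 3)

Column 1 of [phi]_D is the D-coordinate vector of phi(g1).
In standard coordinates phi(g1) = A g1 = (-3, -5, 2).
Converting to D: (-3, -5, 2) = -g1 + 2g2 + 3g3, so the coordinate vector is (-1, 2, 3).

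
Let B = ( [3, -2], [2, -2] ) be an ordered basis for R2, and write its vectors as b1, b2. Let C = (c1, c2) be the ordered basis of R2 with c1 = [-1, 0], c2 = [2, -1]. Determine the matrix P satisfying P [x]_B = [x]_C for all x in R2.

Take x = bj: its B-coordinates are the j-th standard unit vector, so P e_j — column j of P — equals [bj]_C.
b1 = c1 + 2c2, giving column 1 = [1, 2]; repeating for each j gives P = [[1, 2], [2, 2]].

[[1, 2], [2, 2]]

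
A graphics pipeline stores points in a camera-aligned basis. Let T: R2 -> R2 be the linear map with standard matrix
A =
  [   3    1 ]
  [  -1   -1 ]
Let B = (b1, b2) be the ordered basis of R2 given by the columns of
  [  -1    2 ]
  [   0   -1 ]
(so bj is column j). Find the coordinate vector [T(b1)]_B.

<1, -1>

Compute T(b1) = A b1 = <-3, 1> in standard coordinates.
Then write this in B-coordinates: solve for y in y_1 b1 + y_2 b2 = <-3, 1>.
This gives y = <1, -1>, which is column 1 of [T]_B.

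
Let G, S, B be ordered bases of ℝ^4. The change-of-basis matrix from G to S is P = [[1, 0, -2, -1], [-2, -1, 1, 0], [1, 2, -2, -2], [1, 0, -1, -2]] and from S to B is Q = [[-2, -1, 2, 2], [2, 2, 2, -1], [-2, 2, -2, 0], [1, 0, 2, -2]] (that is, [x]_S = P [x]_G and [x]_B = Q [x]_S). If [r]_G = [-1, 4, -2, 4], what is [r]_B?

Composing the changes, [r]_B = Q P [r]_G.
Q P = [[4, 5, -3, -6], [-1, 2, -5, -4], [-8, -6, 10, 6], [1, 4, -4, -1]]; applying this to [-1, 4, -2, 4] gives [-2, 3, -12, 19].

[-2, 3, -12, 19]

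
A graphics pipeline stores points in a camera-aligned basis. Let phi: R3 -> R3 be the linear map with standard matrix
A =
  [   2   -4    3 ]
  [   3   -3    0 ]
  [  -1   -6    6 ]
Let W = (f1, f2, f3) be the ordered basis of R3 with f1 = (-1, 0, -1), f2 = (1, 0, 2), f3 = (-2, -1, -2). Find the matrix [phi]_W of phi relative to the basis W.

With P the matrix whose columns are f1, ..., f3, [phi]_W = P^(-1) A P.
Column by column: phi(f1) = A f1 = (-5, -3, -5); its W-coordinates (-1, 0, 3) give column 1.
Continuing for each basis vector yields [phi]_W = [[-1, 1, 2], [0, 3, 2], [3, -3, 3]].

[[-1, 1, 2], [0, 3, 2], [3, -3, 3]]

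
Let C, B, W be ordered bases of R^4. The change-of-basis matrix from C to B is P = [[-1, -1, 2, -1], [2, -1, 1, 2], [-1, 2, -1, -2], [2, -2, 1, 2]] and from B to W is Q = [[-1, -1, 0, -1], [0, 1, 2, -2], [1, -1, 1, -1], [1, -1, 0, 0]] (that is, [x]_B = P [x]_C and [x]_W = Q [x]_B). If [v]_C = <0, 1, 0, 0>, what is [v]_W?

First [v]_B = P [v]_C = <-1, -1, 2, -2>.
Then [v]_W = Q [v]_B = <4, 7, 4, 0>.

<4, 7, 4, 0>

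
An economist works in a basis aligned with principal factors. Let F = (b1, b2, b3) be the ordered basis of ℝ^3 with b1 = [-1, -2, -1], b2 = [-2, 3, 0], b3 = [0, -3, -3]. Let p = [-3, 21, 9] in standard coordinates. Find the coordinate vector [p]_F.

[-3, 3, -2]

Write p = c_1 b1 + ... + c_3 b3 and solve for the c_i.
Gaussian elimination on [M | p] yields c = (-3, 3, -2).
Check: -3b1 + 3b2 - 2b3 = [-3, 21, 9].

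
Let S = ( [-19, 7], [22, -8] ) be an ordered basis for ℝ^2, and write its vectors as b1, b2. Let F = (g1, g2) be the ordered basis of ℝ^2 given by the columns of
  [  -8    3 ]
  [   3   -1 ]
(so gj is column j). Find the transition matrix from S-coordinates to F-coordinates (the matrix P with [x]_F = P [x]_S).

Let M have columns bj and N have columns gj. Then for every x, N [x]_F = x = M [x]_S, so P = N^(-1) M.
Since det N = -1, N^(-1) has integer entries; multiplying gives P = [[2, -2], [-1, 2]].

[[2, -2], [-1, 2]]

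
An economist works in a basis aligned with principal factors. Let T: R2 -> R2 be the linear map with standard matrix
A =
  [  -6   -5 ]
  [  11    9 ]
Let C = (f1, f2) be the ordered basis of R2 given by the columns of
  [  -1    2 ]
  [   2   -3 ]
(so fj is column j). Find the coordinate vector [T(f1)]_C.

[2, -1]

Column 1 of [T]_C is the C-coordinate vector of T(f1).
In standard coordinates T(f1) = A f1 = [-4, 7].
Converting to C: [-4, 7] = 2f1 - f2, so the coordinate vector is [2, -1].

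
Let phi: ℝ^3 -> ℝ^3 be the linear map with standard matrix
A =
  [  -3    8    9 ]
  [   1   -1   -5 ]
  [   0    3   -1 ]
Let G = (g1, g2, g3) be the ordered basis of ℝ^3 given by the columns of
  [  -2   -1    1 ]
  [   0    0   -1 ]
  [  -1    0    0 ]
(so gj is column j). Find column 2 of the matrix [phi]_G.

Compute phi(g2) = A g2 = (3, -1, 0) in standard coordinates.
Then write this in G-coordinates: solve for y in y_1 g1 + ... + y_3 g3 = (3, -1, 0).
This gives y = (0, -2, 1), which is column 2 of [phi]_G.

(0, -2, 1)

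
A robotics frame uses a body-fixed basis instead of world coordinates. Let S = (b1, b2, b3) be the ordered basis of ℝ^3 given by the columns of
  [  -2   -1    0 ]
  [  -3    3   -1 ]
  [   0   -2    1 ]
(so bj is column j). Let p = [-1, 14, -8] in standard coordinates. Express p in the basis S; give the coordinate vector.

[-1, 3, -2]

We seek scalars with c_1 b1 + ... + c_3 b3 = p; equivalently solve M c = p where the columns of M are b1, ..., b3.
Gaussian elimination on [M | p] yields c = (-1, 3, -2).
Check: -b1 + 3b2 - 2b3 = [-1, 14, -8].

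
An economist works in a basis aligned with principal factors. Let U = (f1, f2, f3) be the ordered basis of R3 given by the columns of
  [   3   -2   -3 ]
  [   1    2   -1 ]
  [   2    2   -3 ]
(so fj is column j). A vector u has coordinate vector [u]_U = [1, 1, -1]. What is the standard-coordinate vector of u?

By definition u = f1 + f2 - f3.
Summing componentwise gives [4, 4, 7].

[4, 4, 7]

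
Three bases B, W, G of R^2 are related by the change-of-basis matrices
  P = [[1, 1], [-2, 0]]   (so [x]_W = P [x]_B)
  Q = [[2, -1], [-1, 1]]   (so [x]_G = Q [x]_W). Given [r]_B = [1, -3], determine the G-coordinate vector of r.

Composing the changes, [r]_G = Q P [r]_B.
Q P = [[4, 2], [-3, -1]]; applying this to [1, -3] gives [-2, 0].

[-2, 0]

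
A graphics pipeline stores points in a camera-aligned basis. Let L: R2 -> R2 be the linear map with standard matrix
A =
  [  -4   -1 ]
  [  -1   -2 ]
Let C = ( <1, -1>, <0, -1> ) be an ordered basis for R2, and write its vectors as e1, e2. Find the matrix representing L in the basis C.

Let P have columns e1, e2. Then [L]_C = P^(-1) A P.
Here det P = -1, so P^(-1) is integer; computing A P first and then P^(-1)(A P) gives [[-3, 1], [2, -3]].

[[-3, 1], [2, -3]]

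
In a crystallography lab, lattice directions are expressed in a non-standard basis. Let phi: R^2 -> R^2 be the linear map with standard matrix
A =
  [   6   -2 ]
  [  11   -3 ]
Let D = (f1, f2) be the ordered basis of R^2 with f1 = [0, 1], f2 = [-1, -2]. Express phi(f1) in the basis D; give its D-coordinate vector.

[1, 2]

Column 1 of [phi]_D is the D-coordinate vector of phi(f1).
In standard coordinates phi(f1) = A f1 = [-2, -3].
Converting to D: [-2, -3] = f1 + 2f2, so the coordinate vector is [1, 2].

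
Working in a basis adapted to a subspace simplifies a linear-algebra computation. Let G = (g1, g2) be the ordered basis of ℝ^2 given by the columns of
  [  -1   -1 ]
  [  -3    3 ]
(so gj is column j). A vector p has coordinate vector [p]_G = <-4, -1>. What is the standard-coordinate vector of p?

<5, 9>

The coordinates say p = -4g1 - g2; adding the scaled basis vectors gives <5, 9>.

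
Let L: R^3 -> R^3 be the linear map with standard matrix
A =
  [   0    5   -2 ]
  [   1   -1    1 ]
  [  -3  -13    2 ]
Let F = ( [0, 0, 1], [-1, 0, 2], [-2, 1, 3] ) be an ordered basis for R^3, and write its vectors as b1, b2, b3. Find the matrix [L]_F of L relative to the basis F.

Let P have columns b1, ..., b3. Then [L]_F = P^(-1) A P.
Here det P = -1, so P^(-1) is integer; computing A P first and then P^(-1)(A P) gives [[-1, 0, -3], [0, 2, 1], [1, 1, 0]].

[[-1, 0, -3], [0, 2, 1], [1, 1, 0]]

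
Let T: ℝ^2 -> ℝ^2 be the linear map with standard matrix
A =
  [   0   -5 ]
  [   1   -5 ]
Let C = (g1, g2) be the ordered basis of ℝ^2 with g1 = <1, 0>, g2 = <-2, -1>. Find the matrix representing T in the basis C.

With P the matrix whose columns are g1, g2, [T]_C = P^(-1) A P.
Column by column: T(g1) = A g1 = <0, 1>; its C-coordinates <-2, -1> give column 1.
Continuing for each basis vector yields [T]_C = [[-2, -1], [-1, -3]].

[[-2, -1], [-1, -3]]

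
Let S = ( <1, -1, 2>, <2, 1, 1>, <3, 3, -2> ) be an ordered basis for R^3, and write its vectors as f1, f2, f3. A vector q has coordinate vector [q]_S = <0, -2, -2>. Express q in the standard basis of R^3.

q = M [q]_S, where M has columns f1, ..., f3.
Carrying out the matrix-vector product, q = <-10, -8, 2>.

<-10, -8, 2>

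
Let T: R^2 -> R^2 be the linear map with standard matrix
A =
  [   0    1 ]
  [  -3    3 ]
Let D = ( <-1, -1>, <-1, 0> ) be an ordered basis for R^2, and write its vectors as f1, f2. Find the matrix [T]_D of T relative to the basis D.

With P the matrix whose columns are f1, f2, [T]_D = P^(-1) A P.
Column by column: T(f1) = A f1 = <-1, 0>; its D-coordinates <0, 1> give column 1.
Continuing for each basis vector yields [T]_D = [[0, -3], [1, 3]].

[[0, -3], [1, 3]]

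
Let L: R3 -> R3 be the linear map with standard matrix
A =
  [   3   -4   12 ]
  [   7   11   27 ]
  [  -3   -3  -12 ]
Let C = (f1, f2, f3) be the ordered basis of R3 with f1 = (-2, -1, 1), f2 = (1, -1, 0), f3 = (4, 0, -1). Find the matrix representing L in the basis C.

[[0, 3, 1], [-2, 1, -2], [3, 3, 1]]

Let P have columns f1, ..., f3. Then [L]_C = P^(-1) A P.
Here det P = 1, so P^(-1) is integer; computing A P first and then P^(-1)(A P) gives [[0, 3, 1], [-2, 1, -2], [3, 3, 1]].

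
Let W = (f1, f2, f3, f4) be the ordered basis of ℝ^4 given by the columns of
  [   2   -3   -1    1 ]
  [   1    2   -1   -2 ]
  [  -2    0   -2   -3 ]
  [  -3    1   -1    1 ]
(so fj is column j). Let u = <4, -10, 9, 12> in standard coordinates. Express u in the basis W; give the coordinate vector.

<-4, -3, -2, 1>

We seek scalars with c_1 f1 + ... + c_4 f4 = u; equivalently solve M c = u where the columns of M are f1, ..., f4.
Row-reducing the augmented matrix [M | u] gives c = (-4, -3, -2, 1).
Check: -4f1 - 3f2 - 2f3 + f4 = <4, -10, 9, 12>.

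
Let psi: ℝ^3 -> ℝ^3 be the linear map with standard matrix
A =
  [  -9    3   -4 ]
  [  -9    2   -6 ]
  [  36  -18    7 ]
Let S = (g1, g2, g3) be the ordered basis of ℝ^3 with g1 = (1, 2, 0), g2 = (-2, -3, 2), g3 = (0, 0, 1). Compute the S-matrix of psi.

[[-1, -3, 0], [1, -2, 2], [-2, 0, 3]]

The j-th column of [psi]_S is [psi(gj)]_S.
psi(g1) = A g1 = (-3, -5, 0) = -g1 + g2 - 2g3, so column 1 is (-1, 1, -2).
Repeating for g2, g3 and assembling the columns gives [[-1, -3, 0], [1, -2, 2], [-2, 0, 3]].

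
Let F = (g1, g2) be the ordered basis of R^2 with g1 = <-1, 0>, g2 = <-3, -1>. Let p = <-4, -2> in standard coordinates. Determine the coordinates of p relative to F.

Write p = c_1 g1 + c_2 g2 and solve for the c_i.
System: -c_1 - 3c_2 = -4, 0c_1 - c_2 = -2; solving gives c_1 = -2, c_2 = 2.
Check: -2g1 + 2g2 = <-4, -2>.

<-2, 2>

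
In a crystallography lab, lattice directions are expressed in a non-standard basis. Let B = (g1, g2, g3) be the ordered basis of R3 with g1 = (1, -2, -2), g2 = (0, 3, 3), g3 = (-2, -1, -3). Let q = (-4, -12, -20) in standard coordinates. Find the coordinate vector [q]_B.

[q]_B is the unique c with M c = q, where M has columns g1, ..., g3.
Row-reducing the augmented matrix [M | q] gives c = (4, 0, 4).
Check: 4g1 + 0·g2 + 4g3 = (-4, -12, -20).

(4, 0, 4)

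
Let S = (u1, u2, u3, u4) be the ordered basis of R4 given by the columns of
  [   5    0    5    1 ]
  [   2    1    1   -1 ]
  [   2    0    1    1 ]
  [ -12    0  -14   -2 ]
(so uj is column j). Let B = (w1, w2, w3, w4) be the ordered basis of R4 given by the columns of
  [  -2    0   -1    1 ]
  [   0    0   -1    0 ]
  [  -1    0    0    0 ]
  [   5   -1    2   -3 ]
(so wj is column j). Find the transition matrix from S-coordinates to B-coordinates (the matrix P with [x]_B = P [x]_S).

Take x = uj: its S-coordinates are the j-th standard unit vector, so P e_j — column j of P — equals [uj]_B.
u1 = -2w1 + w2 - 2w3 - w4, giving column 1 = <-2, 1, -2, -1>; repeating for each j gives P = [[-2, 0, -1, -1], [1, 1, 1, -1], [-2, -1, -1, 1], [-1, -1, 2, 0]].

[[-2, 0, -1, -1], [1, 1, 1, -1], [-2, -1, -1, 1], [-1, -1, 2, 0]]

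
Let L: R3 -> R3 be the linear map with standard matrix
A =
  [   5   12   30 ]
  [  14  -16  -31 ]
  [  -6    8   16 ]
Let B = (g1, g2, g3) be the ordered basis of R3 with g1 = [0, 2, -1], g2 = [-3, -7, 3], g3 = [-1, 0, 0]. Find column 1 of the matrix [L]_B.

[3, 1, 3]

Compute L(g1) = A g1 = [-6, -1, 0] in standard coordinates.
Then write this in B-coordinates: solve for y in y_1 g1 + ... + y_3 g3 = [-6, -1, 0].
This gives y = [3, 1, 3], which is column 1 of [L]_B.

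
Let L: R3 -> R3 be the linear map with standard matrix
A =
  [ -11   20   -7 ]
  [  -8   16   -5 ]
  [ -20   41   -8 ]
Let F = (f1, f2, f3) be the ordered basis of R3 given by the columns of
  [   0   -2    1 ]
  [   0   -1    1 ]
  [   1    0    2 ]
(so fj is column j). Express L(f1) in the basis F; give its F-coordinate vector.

Column 1 of [L]_F is the F-coordinate vector of L(f1).
In standard coordinates L(f1) = A f1 = (-7, -5, -8).
Converting to F: (-7, -5, -8) = -2f1 + 2f2 - 3f3, so the coordinate vector is (-2, 2, -3).

(-2, 2, -3)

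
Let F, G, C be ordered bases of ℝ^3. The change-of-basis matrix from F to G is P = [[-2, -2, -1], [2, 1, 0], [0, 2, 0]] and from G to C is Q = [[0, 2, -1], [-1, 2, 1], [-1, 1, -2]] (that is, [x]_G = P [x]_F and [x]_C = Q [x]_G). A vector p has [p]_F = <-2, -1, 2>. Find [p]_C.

<-8, -16, -5>

Composing the changes, [p]_C = Q P [p]_F.
Q P = [[4, 0, 0], [6, 6, 1], [4, -1, 1]]; applying this to <-2, -1, 2> gives <-8, -16, -5>.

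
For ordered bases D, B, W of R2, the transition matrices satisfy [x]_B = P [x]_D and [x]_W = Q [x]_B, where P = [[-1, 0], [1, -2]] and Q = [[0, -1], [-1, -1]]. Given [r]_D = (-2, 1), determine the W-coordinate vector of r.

Composing the changes, [r]_W = Q P [r]_D.
Q P = [[-1, 2], [0, 2]]; applying this to (-2, 1) gives (4, 2).

(4, 2)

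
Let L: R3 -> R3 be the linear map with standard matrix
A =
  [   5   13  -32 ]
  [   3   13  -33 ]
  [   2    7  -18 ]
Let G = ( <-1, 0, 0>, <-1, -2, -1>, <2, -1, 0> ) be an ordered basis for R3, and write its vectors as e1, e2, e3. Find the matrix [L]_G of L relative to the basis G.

[[1, 1, 2], [2, -2, 3], [-1, 0, 1]]

The j-th column of [L]_G is [L(ej)]_G.
L(e1) = A e1 = <-5, -3, -2> = e1 + 2e2 - e3, so column 1 is <1, 2, -1>.
Repeating for e2, e3 and assembling the columns gives [[1, 1, 2], [2, -2, 3], [-1, 0, 1]].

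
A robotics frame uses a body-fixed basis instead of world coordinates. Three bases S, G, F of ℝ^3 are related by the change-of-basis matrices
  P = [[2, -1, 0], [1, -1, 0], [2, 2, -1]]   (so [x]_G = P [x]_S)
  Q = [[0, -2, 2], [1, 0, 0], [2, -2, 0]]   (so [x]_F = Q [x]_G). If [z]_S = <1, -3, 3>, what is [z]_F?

First [z]_G = P [z]_S = <5, 4, -7>.
Then [z]_F = Q [z]_G = <-22, 5, 2>.

<-22, 5, 2>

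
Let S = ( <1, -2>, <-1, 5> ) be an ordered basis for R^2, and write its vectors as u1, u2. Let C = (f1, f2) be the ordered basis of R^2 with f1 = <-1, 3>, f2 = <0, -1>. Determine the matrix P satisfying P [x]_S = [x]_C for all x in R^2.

Take x = uj: its S-coordinates are the j-th standard unit vector, so P e_j — column j of P — equals [uj]_C.
u1 = -f1 - f2, giving column 1 = <-1, -1>; repeating for each j gives P = [[-1, 1], [-1, -2]].

[[-1, 1], [-1, -2]]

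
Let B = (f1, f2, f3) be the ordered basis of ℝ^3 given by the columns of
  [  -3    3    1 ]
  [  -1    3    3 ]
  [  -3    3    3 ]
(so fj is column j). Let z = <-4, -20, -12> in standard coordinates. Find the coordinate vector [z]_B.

<-4, -4, -4>

[z]_B is the unique c with M c = z, where M has columns f1, ..., f3.
Row-reducing the augmented matrix [M | z] gives c = (-4, -4, -4).
Check: -4f1 - 4f2 - 4f3 = <-4, -20, -12>.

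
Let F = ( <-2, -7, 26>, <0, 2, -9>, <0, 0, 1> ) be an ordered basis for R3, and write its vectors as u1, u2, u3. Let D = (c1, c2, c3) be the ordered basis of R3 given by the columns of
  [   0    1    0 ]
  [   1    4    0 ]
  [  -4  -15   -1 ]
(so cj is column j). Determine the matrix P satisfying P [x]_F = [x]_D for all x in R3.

Take x = uj: its F-coordinates are the j-th standard unit vector, so P e_j — column j of P — equals [uj]_D.
u1 = c1 - 2c2 + 0·c3, giving column 1 = <1, -2, 0>; repeating for each j gives P = [[1, 2, 0], [-2, 0, 0], [0, 1, -1]].

[[1, 2, 0], [-2, 0, 0], [0, 1, -1]]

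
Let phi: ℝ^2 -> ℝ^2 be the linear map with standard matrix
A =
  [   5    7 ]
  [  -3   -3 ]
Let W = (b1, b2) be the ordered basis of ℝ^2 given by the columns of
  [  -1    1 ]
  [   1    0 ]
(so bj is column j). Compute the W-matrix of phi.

[[0, -3], [2, 2]]

With P the matrix whose columns are b1, b2, [phi]_W = P^(-1) A P.
Column by column: phi(b1) = A b1 = (2, 0); its W-coordinates (0, 2) give column 1.
Continuing for each basis vector yields [phi]_W = [[0, -3], [2, 2]].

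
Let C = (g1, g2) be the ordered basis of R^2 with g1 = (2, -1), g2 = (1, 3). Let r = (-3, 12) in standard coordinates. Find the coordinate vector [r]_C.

[r]_C is the unique c with M c = r, where M has columns g1, g2.
System: 2c_1 + c_2 = -3, -c_1 + 3c_2 = 12; solving gives c_1 = -3, c_2 = 3.
Check: -3g1 + 3g2 = (-3, 12).

(-3, 3)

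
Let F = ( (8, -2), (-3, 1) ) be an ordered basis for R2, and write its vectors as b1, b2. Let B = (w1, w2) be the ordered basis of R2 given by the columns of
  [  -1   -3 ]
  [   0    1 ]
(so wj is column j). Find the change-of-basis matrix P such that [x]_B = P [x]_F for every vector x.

Take x = bj: its F-coordinates are the j-th standard unit vector, so P e_j — column j of P — equals [bj]_B.
b1 = -2w1 - 2w2, giving column 1 = (-2, -2); repeating for each j gives P = [[-2, 0], [-2, 1]].

[[-2, 0], [-2, 1]]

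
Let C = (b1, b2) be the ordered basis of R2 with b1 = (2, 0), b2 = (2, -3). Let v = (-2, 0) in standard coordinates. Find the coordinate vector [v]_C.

[v]_C is the unique c with M c = v, where M has columns b1, b2.
System: 2c_1 + 2c_2 = -2, 0c_1 - 3c_2 = 0; solving gives c_1 = -1, c_2 = 0.
Check: -b1 + 0·b2 = (-2, 0).

(-1, 0)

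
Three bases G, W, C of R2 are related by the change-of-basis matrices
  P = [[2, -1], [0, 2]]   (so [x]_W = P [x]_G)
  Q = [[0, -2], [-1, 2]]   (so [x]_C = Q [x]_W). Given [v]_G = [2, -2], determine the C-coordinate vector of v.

[8, -14]

Apply P to get W-coordinates [6, -4], then Q to get C-coordinates.
The result is [v]_C = [8, -14].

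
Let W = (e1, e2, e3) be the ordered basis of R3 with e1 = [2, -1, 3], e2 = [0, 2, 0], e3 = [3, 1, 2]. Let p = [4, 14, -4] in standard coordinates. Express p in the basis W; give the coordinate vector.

[-4, 3, 4]

Write p = c_1 e1 + ... + c_3 e3 and solve for the c_i.
Row-reducing the augmented matrix [M | p] gives c = (-4, 3, 4).
Check: -4e1 + 3e2 + 4e3 = [4, 14, -4].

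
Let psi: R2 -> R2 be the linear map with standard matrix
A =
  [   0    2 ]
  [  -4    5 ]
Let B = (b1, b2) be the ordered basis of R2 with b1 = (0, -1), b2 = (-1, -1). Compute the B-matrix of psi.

[[3, -1], [2, 2]]

Let P have columns b1, b2. Then [psi]_B = P^(-1) A P.
Here det P = -1, so P^(-1) is integer; computing A P first and then P^(-1)(A P) gives [[3, -1], [2, 2]].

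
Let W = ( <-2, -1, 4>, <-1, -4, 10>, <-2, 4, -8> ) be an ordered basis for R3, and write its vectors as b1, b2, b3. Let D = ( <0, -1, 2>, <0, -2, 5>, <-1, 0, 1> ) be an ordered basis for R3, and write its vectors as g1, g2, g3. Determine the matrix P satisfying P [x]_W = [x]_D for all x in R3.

[[1, 2, 0], [0, 1, -2], [2, 1, 2]]

Take x = bj: its W-coordinates are the j-th standard unit vector, so P e_j — column j of P — equals [bj]_D.
b1 = g1 + 0·g2 + 2g3, giving column 1 = <1, 0, 2>; repeating for each j gives P = [[1, 2, 0], [0, 1, -2], [2, 1, 2]].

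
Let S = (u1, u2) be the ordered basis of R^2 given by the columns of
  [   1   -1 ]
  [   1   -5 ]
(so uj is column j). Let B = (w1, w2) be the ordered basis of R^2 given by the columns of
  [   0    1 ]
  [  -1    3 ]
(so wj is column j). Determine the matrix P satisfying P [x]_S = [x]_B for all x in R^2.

[[2, 2], [1, -1]]

Let M have columns uj and N have columns wj. Then for every x, N [x]_B = x = M [x]_S, so P = N^(-1) M.
Since det N = 1, N^(-1) has integer entries; multiplying gives P = [[2, 2], [1, -1]].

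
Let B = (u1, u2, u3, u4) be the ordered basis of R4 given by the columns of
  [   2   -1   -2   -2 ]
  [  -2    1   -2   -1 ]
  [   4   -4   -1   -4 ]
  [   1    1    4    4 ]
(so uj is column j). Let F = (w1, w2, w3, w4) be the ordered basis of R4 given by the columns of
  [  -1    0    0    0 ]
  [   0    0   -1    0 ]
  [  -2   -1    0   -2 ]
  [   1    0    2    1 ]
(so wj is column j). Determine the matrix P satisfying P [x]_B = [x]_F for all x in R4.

Let M have columns uj and N have columns wj. Then for every x, N [x]_F = x = M [x]_B, so P = N^(-1) M.
Since det N = 1, N^(-1) has integer entries; multiplying gives P = [[-2, 1, 2, 2], [2, -2, 1, 0], [2, -1, 2, 1], [-1, 2, -2, 0]].

[[-2, 1, 2, 2], [2, -2, 1, 0], [2, -1, 2, 1], [-1, 2, -2, 0]]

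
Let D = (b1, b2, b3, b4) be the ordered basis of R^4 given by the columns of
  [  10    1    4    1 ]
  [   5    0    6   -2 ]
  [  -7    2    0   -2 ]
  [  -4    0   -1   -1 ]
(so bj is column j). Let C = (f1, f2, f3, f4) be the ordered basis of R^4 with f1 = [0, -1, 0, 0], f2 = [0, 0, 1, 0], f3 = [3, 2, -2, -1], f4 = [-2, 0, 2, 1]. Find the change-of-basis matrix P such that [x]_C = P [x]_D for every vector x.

Column j of P is [bj]_C, since P maps D-coordinates to C-coordinates.
Expressing b1 in C: b1 = -f1 + f2 + 2f3 - 2f4, so column 1 of P is [-1, 1, 2, -2].
Doing the same for each bj gives P = [[-1, 2, -2, 0], [1, 2, 2, 0], [2, 1, 2, -1], [-2, 1, 1, -2]].

[[-1, 2, -2, 0], [1, 2, 2, 0], [2, 1, 2, -1], [-2, 1, 1, -2]]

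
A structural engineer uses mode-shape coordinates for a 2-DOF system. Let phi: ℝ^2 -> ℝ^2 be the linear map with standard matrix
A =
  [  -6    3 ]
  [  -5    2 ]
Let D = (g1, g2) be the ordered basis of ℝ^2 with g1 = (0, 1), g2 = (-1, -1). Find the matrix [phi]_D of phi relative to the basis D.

With P the matrix whose columns are g1, g2, [phi]_D = P^(-1) A P.
Column by column: phi(g1) = A g1 = (3, 2); its D-coordinates (-1, -3) give column 1.
Continuing for each basis vector yields [phi]_D = [[-1, 0], [-3, -3]].

[[-1, 0], [-3, -3]]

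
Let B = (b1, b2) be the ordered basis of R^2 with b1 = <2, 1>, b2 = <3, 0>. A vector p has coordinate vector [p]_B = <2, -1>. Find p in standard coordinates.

p = M [p]_B, where M has columns b1, b2.
Carrying out the matrix-vector product, p = <1, 2>.

<1, 2>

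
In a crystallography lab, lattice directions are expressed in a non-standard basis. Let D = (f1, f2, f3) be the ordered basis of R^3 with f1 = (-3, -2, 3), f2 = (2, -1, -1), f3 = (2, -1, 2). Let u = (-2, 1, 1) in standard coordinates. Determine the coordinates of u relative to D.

We seek scalars with c_1 f1 + ... + c_3 f3 = u; equivalently solve M c = u where the columns of M are f1, ..., f3.
Gaussian elimination on [M | u] yields c = (0, -1, 0).
Check: 0·f1 - f2 + 0·f3 = (-2, 1, 1).

(0, -1, 0)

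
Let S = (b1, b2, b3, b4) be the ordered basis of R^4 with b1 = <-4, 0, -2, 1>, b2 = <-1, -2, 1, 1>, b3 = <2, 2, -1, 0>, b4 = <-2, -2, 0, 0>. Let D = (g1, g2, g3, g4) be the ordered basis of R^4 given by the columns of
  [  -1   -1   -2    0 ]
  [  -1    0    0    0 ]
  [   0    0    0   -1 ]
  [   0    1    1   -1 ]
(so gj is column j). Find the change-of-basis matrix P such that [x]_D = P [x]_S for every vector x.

[[0, 2, -2, 2], [2, 1, 2, 0], [1, -1, -1, 0], [2, -1, 1, 0]]

Let M have columns bj and N have columns gj. Then for every x, N [x]_D = x = M [x]_S, so P = N^(-1) M.
Since det N = 1, N^(-1) has integer entries; multiplying gives P = [[0, 2, -2, 2], [2, 1, 2, 0], [1, -1, -1, 0], [2, -1, 1, 0]].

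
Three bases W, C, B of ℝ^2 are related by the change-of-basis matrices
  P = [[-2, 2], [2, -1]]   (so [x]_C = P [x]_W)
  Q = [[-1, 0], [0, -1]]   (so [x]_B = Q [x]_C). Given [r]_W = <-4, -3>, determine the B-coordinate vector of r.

<-2, 5>

Apply P to get C-coordinates <2, -5>, then Q to get B-coordinates.
The result is [r]_B = <-2, 5>.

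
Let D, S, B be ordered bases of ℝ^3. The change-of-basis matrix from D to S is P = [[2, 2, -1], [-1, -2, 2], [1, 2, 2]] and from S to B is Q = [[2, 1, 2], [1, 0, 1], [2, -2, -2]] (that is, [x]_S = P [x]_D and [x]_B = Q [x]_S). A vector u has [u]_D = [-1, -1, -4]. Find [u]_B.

[-27, -11, 32]

Composing the changes, [u]_B = Q P [u]_D.
Q P = [[5, 6, 4], [3, 4, 1], [4, 4, -10]]; applying this to [-1, -1, -4] gives [-27, -11, 32].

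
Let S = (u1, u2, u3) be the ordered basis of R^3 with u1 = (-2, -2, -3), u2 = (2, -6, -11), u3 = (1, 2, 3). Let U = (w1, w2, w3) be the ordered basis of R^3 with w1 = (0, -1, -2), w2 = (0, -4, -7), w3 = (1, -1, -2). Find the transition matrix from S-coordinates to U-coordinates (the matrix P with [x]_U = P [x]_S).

[[0, 0, 1], [1, 1, -1], [-2, 2, 1]]

Column j of P is [uj]_U, since P maps S-coordinates to U-coordinates.
Expressing u1 in U: u1 = 0·w1 + w2 - 2w3, so column 1 of P is (0, 1, -2).
Doing the same for each uj gives P = [[0, 0, 1], [1, 1, -1], [-2, 2, 1]].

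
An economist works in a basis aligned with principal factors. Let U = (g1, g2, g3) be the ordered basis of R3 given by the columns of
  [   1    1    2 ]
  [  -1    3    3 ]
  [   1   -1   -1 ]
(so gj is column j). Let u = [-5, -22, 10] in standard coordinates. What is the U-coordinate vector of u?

Write u = c_1 g1 + ... + c_3 g3 and solve for the c_i.
Solving this 3x3 system gives c = (4, -3, -3).
Check: 4g1 - 3g2 - 3g3 = [-5, -22, 10].

[4, -3, -3]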